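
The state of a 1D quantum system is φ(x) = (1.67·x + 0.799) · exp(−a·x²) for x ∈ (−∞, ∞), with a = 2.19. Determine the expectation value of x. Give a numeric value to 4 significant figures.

0.3184

⟨x⟩ = ∫ x·|φ|² dx / ∫|φ|² dx (integrals over the domain).
Expand each integrand as polynomial × e^(−2ax²) and use ∫x^(2j)·e^(−2ax²) dx = (2j−1)!!/(4a)^j · √(π/(2a)), odd powers → 0; here √(π/(2a)) = 0.84691.
State is unnormalized: ∫|φ|² dx = 0.81030, and ∫φ*·x·φ dx = 0.25800, so ⟨x⟩ = 0.25800 / 0.81030.
⟨x⟩ = 0.31841.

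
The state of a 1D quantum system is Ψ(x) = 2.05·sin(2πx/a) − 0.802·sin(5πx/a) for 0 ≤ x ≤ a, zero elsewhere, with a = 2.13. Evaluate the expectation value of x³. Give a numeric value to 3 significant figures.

2.42

⟨x³⟩ = ∫ x³·|Ψ|² dx / ∫|Ψ|² dx (integrals over the domain).
On 0 ≤ x ≤ a (j ≠ l): ∫sin²(jπx/a) dx = a/2, ∫sin(jπx/a)·sin(lπx/a) dx = 0; diagonal moments ∫x·sin²(jπx/a) dx = a²/4, ∫x²·sin²(jπx/a) dx = a³·(1/6 − 1/(4j²π²)); cross terms ∫x·sin(jπx/a)·sin(lπx/a) dx = 0 for j + l even and −4jla²/(π²(j² − l²)²) for j + l odd, ∫x²·sin(jπx/a)·sin(lπx/a) dx = (−1)^(j+l)·4jla³/(π²(j² − l²)²); higher powers the same way via product-to-sum and parts.
State is unnormalized: ∫|Ψ|² dx = 5.1607, and ∫Ψ*·x³·Ψ dx = 12.509, so ⟨x³⟩ = 12.509 / 5.1607.
⟨x³⟩ = 2.4239.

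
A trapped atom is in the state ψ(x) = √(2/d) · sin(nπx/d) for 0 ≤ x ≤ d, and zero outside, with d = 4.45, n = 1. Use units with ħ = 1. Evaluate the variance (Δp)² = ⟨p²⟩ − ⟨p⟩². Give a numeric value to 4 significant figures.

0.4984

Compute ⟨p⟩ and ⟨p²⟩ separately; (Δp)² = ⟨p²⟩ − ⟨p⟩².
d/dx sin(nπx/d) = (nπ/d)·cos(nπx/d) and d²/dx² sin(nπx/d) = −(nπ/d)²·sin(nπx/d); on 0 ≤ x ≤ d, ∫sin²(nπx/d) dx = d/2 and ∫sin(nπx/d)·cos(nπx/d) dx = 0.
⟨p⟩ = 0.0000 and ⟨p²⟩ = 0.49840.
(Δp)² = 0.49840 − (0.0000)² = 0.49840.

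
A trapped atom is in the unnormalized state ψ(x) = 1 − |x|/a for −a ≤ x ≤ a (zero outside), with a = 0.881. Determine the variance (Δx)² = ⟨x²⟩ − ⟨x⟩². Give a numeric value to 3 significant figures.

Compute ⟨x⟩ and ⟨x²⟩ separately, then (Δx)² = ⟨x²⟩ − ⟨x⟩².
ψ is even, so ∫ over [−a, a] = 2∫₀ᵃ with ψ = 1 − x/a there: ∫₀ᵃ (1 − x/a)² dx = a/3, ∫₀ᵃ x²(1 − x/a)² dx = a³/30, ∫₀ᵃ x⁴(1 − x/a)² dx = a⁵/105.
Normalization: ∫|ψ|² dx = 0.58733.
⟨x⟩ = 0.0000 and ⟨x²⟩ = 0.077616.
(Δx)² = 0.077616 − (0.0000)² = 0.077616.

0.0776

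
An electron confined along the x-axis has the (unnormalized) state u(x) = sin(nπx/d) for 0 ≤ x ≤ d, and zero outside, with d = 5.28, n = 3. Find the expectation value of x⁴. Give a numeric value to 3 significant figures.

⟨x⁴⟩ = ∫ x⁴·|u|² dx / ∫|u|² dx (integrals over the domain).
With sin²θ = (1 − cos2θ)/2 on 0 ≤ x ≤ d: ∫sin²(nπx/d) dx = d/2, ∫x·sin²(nπx/d) dx = d²/4, ∫x²·sin²(nπx/d) dx = d³·(1/6 − 1/(4n²π²)); higher powers xᵏ the same way, integrating xᵏ·cos(2nπx/d) by parts.
State is unnormalized: ∫|u|² dx = 2.6400, and ∫u*·x⁴·u dx = 387.66, so ⟨x⁴⟩ = 387.66 / 2.6400.
⟨x⁴⟩ = 146.84.

147.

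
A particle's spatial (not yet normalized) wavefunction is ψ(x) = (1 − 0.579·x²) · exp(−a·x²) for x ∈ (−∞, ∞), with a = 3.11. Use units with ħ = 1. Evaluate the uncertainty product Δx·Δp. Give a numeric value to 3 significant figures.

Δx = √(⟨x²⟩−⟨x⟩²), Δp = √(⟨p²⟩−⟨p⟩²).
Expand each integrand as polynomial × e^(−2ax²) and use ∫x^(2j)·e^(−2ax²) dx = (2j−1)!!/(4a)^j · √(π/(2a)), odd powers → 0; here √(π/(2a)) = 0.71069. Differentiate with the product rule, d/dx e^(−ax²) = −2ax·e^(−ax²).
Normalization: ∫|ψ|² dx = 0.64915.
⟨x⟩ = 0.0000, ⟨x²⟩ = 0.066289 ⇒ Δx = 0.25747.
⟨p⟩ = 0.0000, ⟨p²⟩ = 3.7734 ⇒ Δp = 1.9425.
Δx·Δp = 0.50013.

0.500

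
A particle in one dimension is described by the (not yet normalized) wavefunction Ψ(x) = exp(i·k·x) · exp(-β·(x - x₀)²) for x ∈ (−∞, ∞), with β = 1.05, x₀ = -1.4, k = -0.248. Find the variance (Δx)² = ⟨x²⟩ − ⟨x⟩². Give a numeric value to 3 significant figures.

0.238

Compute ⟨x⟩ and ⟨x²⟩ separately, then (Δx)² = ⟨x²⟩ − ⟨x⟩².
Gaussian moments (u = x − x₀): ∫u^(2j)·e^(−2βu²) du = (2j−1)!!/(4β)^j · √(π/(2β)), odd powers integrate to 0; here √(π/(2β)) = 1.2231.
Normalization: ∫|Ψ|² dx = 1.2231.
⟨x⟩ = -1.4000 and ⟨x²⟩ = 2.1981.
(Δx)² = 2.1981 − (-1.4000)² = 0.23810.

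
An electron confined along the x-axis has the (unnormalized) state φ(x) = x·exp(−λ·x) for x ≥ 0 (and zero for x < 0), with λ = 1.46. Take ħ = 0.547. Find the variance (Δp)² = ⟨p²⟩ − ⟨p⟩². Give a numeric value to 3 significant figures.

0.638

Compute ⟨p⟩ and ⟨p²⟩ separately; (Δp)² = ⟨p²⟩ − ⟨p⟩².
Differentiate x·exp(−λ·x) with the product rule; every integrand then reduces to terms xʲ·e^(−2λx) on [0, ∞), with ∫₀^∞ xʲ·e^(−2λx) dx = j!/(2λ)^(j+1).
Normalization: ∫|φ|² dx = 0.080331.
⟨p⟩ = 0.0000 and ⟨p²⟩ = 0.63779.
(Δp)² = 0.63779 − (0.0000)² = 0.63779.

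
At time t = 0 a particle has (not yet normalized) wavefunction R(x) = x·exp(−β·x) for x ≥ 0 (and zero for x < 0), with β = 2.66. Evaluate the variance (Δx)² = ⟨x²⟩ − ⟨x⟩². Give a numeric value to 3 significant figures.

0.106

Compute ⟨x⟩ and ⟨x²⟩ separately, then (Δx)² = ⟨x²⟩ − ⟨x⟩².
Every integrand reduces to terms xʲ·e^(−2βx) on [0, ∞); use ∫₀^∞ xʲ·e^(−2βx) dx = j!/(2β)^(j+1).
Normalization: ∫|R|² dx = 0.013283.
⟨x⟩ = 0.56391 and ⟨x²⟩ = 0.42399.
(Δx)² = 0.42399 − (0.56391)² = 0.10600.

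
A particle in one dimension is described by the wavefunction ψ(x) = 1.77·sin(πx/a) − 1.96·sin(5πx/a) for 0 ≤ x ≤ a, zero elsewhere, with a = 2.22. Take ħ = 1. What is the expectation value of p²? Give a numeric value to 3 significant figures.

p² ψ = −ħ² d²ψ/dx²; ⟨p²⟩ = −ħ² ∫ ψ*·ψ'' dx / ∫|ψ|² dx.
d²/dx² sin(jπx/a) = −(jπ/a)²·sin(jπx/a); on 0 ≤ x ≤ a, ∫sin²(jπx/a) dx = a/2 and ∫sin(jπx/a)·sin(lπx/a) dx = 0 for j ≠ l, so only diagonal terms survive in ∫|ψ|² and ∫ψ·ψ″; ∫ψ·ψ′ dx = [ψ²/2] between the walls = 0.
State is unnormalized: ∫|ψ|² dx = 7.7417, and ∫ψ*·(−ħ² ψ'') dx = 220.45, so ⟨p²⟩ = 220.45 / 7.7417.
⟨p²⟩ = 28.476.

28.5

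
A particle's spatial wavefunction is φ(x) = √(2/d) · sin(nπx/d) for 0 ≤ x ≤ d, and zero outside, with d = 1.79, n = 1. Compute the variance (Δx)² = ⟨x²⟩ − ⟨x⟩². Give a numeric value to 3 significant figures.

Compute ⟨x⟩ and ⟨x²⟩ separately, then (Δx)² = ⟨x²⟩ − ⟨x⟩².
With sin²θ = (1 − cos2θ)/2 on 0 ≤ x ≤ d: ∫sin²(nπx/d) dx = d/2, ∫x·sin²(nπx/d) dx = d²/4, ∫x²·sin²(nπx/d) dx = d³·(1/6 − 1/(4n²π²)); higher powers xᵏ the same way, integrating xᵏ·cos(2nπx/d) by parts.
⟨x⟩ = 0.89500 and ⟨x²⟩ = 0.90571.
(Δx)² = 0.90571 − (0.89500)² = 0.10469.

0.105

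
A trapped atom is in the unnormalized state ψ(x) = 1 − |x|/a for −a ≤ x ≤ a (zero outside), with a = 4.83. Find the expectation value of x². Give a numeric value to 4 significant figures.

2.333

⟨x²⟩ = ∫ x²·|ψ|² dx / ∫|ψ|² dx (integrals over the domain).
ψ is even, so ∫ over [−a, a] = 2∫₀ᵃ with ψ = 1 − x/a there: ∫₀ᵃ (1 − x/a)² dx = a/3, ∫₀ᵃ x²(1 − x/a)² dx = a³/30, ∫₀ᵃ x⁴(1 − x/a)² dx = a⁵/105.
State is unnormalized: ∫|ψ|² dx = 3.2200, and ∫ψ*·x²·ψ dx = 7.5119, so ⟨x²⟩ = 7.5119 / 3.2200.
⟨x²⟩ = 2.3329.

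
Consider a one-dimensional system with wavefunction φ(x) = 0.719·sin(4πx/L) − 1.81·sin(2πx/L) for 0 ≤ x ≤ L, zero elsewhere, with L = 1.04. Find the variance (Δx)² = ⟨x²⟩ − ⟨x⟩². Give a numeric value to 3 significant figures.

Compute ⟨x⟩ and ⟨x²⟩ separately, then (Δx)² = ⟨x²⟩ − ⟨x⟩².
On 0 ≤ x ≤ L (j ≠ l): ∫sin²(jπx/L) dx = L/2, ∫sin(jπx/L)·sin(lπx/L) dx = 0; diagonal moments ∫x·sin²(jπx/L) dx = L²/4, ∫x²·sin²(jπx/L) dx = L³·(1/6 − 1/(4j²π²)); cross terms ∫x·sin(jπx/L)·sin(lπx/L) dx = 0 for j + l even and −4jlL²/(π²(j² − l²)²) for j + l odd, ∫x²·sin(jπx/L)·sin(lπx/L) dx = (−1)^(j+l)·4jlL³/(π²(j² − l²)²); higher powers the same way via product-to-sum and parts.
Normalization: ∫|φ|² dx = 1.9724.
⟨x⟩ = 0.52000 and ⟨x²⟩ = 0.31481.
(Δx)² = 0.31481 − (0.52000)² = 0.044413.

0.0444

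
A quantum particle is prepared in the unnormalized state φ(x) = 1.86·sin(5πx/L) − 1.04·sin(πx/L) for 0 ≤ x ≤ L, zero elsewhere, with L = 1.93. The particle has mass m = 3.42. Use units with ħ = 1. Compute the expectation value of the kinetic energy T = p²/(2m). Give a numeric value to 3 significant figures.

7.47

T = −(ħ²/2m) d²/dx², so ⟨T⟩ = −(ħ²/2m) ∫ φ*·φ'' dx / ∫|φ|² dx; with m = 3.42.
d²/dx² sin(jπx/L) = −(jπ/L)²·sin(jπx/L); on 0 ≤ x ≤ L, ∫sin²(jπx/L) dx = L/2 and ∫sin(jπx/L)·sin(lπx/L) dx = 0 for j ≠ l, so only diagonal terms survive in ∫|φ|² and ∫φ·φ″; ∫φ·φ′ dx = [φ²/2] between the walls = 0.
State is unnormalized: ∫|φ|² dx = 4.3823, and ∫φ*·(−ħ²/2m · φ'') dx = 32.736, so ⟨T⟩ = 32.736 / 4.3823.
⟨T⟩ = 7.4700.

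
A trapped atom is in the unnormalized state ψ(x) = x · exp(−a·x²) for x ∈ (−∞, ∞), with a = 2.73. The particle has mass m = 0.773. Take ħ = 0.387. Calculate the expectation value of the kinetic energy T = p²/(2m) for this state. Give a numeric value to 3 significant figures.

0.793

T = −(ħ²/2m) d²/dx², so ⟨T⟩ = −(ħ²/2m) ∫ ψ*·ψ'' dx / ∫|ψ|² dx; with m = 0.773.
Expand each integrand as polynomial × e^(−2ax²) and use ∫x^(2j)·e^(−2ax²) dx = (2j−1)!!/(4a)^j · √(π/(2a)), odd powers → 0; here √(π/(2a)) = 0.75854. Differentiate with the product rule, d/dx e^(−ax²) = −2ax·e^(−ax²).
State is unnormalized: ∫|ψ|² dx = 0.069463, and ∫ψ*·(−ħ²/2m · ψ'') dx = 0.055113, so ⟨T⟩ = 0.055113 / 0.069463.
⟨T⟩ = 0.79341.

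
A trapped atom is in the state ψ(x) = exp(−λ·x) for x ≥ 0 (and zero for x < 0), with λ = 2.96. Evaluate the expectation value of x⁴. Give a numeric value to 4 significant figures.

0.01954

⟨x⁴⟩ = ∫ x⁴·|ψ|² dx / ∫|ψ|² dx (integrals over the domain).
Every integrand reduces to terms xʲ·e^(−2λx) on [0, ∞); use ∫₀^∞ xʲ·e^(−2λx) dx = j!/(2λ)^(j+1).
State is unnormalized: ∫|ψ|² dx = 0.16892, and ∫ψ*·x⁴·ψ dx = 0.0033007, so ⟨x⁴⟩ = 0.0033007 / 0.16892.
⟨x⁴⟩ = 0.019540.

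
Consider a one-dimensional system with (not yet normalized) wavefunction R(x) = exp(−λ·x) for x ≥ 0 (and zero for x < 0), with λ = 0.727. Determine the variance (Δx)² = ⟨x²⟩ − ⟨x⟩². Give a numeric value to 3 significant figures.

Compute ⟨x⟩ and ⟨x²⟩ separately, then (Δx)² = ⟨x²⟩ − ⟨x⟩².
Every integrand reduces to terms xʲ·e^(−2λx) on [0, ∞); use ∫₀^∞ xʲ·e^(−2λx) dx = j!/(2λ)^(j+1).
Normalization: ∫|R|² dx = 0.68776.
⟨x⟩ = 0.68776 and ⟨x²⟩ = 0.94602.
(Δx)² = 0.94602 − (0.68776)² = 0.47301.

0.473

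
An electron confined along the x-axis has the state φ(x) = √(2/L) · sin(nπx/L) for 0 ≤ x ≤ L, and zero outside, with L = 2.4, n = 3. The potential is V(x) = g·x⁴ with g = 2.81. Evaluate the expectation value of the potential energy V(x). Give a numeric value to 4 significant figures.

17.61

⟨V⟩ = ∫ V(x)·|φ|² dx.
With sin²θ = (1 − cos2θ)/2 on 0 ≤ x ≤ L: ∫sin²(nπx/L) dx = L/2, ∫x·sin²(nπx/L) dx = L²/4, ∫x²·sin²(nπx/L) dx = L³·(1/6 − 1/(4n²π²)); higher powers xᵏ the same way, integrating xᵏ·cos(2nπx/L) by parts.
⟨V⟩ = 17.614.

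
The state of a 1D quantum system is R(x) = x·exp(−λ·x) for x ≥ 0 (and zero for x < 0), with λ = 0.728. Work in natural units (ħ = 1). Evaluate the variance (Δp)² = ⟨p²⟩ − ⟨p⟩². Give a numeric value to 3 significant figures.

Compute ⟨p⟩ and ⟨p²⟩ separately; (Δp)² = ⟨p²⟩ − ⟨p⟩².
Differentiate x·exp(−λ·x) with the product rule; every integrand then reduces to terms xʲ·e^(−2λx) on [0, ∞), with ∫₀^∞ xʲ·e^(−2λx) dx = j!/(2λ)^(j+1).
Normalization: ∫|R|² dx = 0.64796.
⟨p⟩ = 0.0000 and ⟨p²⟩ = 0.52998.
(Δp)² = 0.52998 − (0.0000)² = 0.52998.

0.530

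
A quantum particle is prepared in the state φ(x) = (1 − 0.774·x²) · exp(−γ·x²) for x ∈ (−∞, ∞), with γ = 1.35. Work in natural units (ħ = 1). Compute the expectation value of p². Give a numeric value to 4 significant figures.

p² φ = −ħ² d²φ/dx²; ⟨p²⟩ = −ħ² ∫ φ*·φ'' dx / ∫|φ|² dx.
Expand each integrand as polynomial × e^(−2γx²) and use ∫x^(2j)·e^(−2γx²) dx = (2j−1)!!/(4γ)^j · √(π/(2γ)), odd powers → 0; here √(π/(2γ)) = 1.0787. Differentiate with the product rule, d/dx e^(−γx²) = −2γx·e^(−γx²).
State is unnormalized: ∫|φ|² dx = 0.83594, and ∫φ*·(−ħ² φ'') dx = 2.0831, so ⟨p²⟩ = 2.0831 / 0.83594.
⟨p²⟩ = 2.4919.

2.492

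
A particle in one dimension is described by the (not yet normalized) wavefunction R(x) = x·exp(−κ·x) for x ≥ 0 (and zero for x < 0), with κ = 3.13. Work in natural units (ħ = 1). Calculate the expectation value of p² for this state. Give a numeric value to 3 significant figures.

9.80

p² R = −ħ² d²R/dx²; ⟨p²⟩ = −ħ² ∫ R*·R'' dx / ∫|R|² dx.
Differentiate x·exp(−κ·x) with the product rule; every integrand then reduces to terms xʲ·e^(−2κx) on [0, ∞), with ∫₀^∞ xʲ·e^(−2κx) dx = j!/(2κ)^(j+1).
State is unnormalized: ∫|R|² dx = 0.0081528, and ∫R*·(−ħ² R'') dx = 0.079872, so ⟨p²⟩ = 0.079872 / 0.0081528.
⟨p²⟩ = 9.7969.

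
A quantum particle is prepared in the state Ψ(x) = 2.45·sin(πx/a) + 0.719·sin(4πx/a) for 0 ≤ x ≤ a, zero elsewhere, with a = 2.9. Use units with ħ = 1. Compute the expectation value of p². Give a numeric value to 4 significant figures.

p² Ψ = −ħ² d²Ψ/dx²; ⟨p²⟩ = −ħ² ∫ Ψ*·Ψ'' dx / ∫|Ψ|² dx.
d²/dx² sin(jπx/a) = −(jπ/a)²·sin(jπx/a); on 0 ≤ x ≤ a, ∫sin²(jπx/a) dx = a/2 and ∫sin(jπx/a)·sin(lπx/a) dx = 0 for j ≠ l, so only diagonal terms survive in ∫|Ψ|² and ∫Ψ·Ψ″; ∫Ψ·Ψ′ dx = [Ψ²/2] between the walls = 0.
State is unnormalized: ∫|Ψ|² dx = 9.4532, and ∫Ψ*·(−ħ² Ψ'') dx = 24.289, so ⟨p²⟩ = 24.289 / 9.4532.
⟨p²⟩ = 2.5694.

2.569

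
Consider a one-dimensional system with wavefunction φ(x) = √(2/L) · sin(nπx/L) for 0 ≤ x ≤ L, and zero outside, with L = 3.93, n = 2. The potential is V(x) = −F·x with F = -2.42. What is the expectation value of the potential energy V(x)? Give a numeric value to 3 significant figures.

⟨V⟩ = ∫ V(x)·|φ|² dx.
With sin²θ = (1 − cos2θ)/2 on 0 ≤ x ≤ L: ∫sin²(nπx/L) dx = L/2, ∫x·sin²(nπx/L) dx = L²/4, ∫x²·sin²(nπx/L) dx = L³·(1/6 − 1/(4n²π²)); higher powers xᵏ the same way, integrating xᵏ·cos(2nπx/L) by parts.
⟨V⟩ = 4.7553.

4.76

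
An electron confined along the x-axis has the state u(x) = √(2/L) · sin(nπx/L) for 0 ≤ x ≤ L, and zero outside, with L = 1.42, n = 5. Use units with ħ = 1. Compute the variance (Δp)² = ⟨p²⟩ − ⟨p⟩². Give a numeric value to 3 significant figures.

Compute ⟨p⟩ and ⟨p²⟩ separately; (Δp)² = ⟨p²⟩ − ⟨p⟩².
d/dx sin(nπx/L) = (nπ/L)·cos(nπx/L) and d²/dx² sin(nπx/L) = −(nπ/L)²·sin(nπx/L); on 0 ≤ x ≤ L, ∫sin²(nπx/L) dx = L/2 and ∫sin(nπx/L)·cos(nπx/L) dx = 0.
⟨p⟩ = 0.0000 and ⟨p²⟩ = 122.37.
(Δp)² = 122.37 − (0.0000)² = 122.37.

122.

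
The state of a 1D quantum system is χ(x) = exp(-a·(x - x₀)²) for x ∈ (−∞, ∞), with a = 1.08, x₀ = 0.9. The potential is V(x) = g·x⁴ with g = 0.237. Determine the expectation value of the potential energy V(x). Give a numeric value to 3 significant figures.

⟨V⟩ = ∫ V(x)·|χ|² dx / ∫|χ|² dx.
Gaussian moments (u = x − x₀): ∫u^(2j)·e^(−2au²) du = (2j−1)!!/(4a)^j · √(π/(2a)), odd powers integrate to 0; here √(π/(2a)) = 1.2060.
State is unnormalized: ∫|χ|² dx = 1.2060, and ∫χ*·V(x)·χ dx = 0.55502, so ⟨V⟩ = 0.55502 / 1.2060.
⟨V⟩ = 0.46022.

0.460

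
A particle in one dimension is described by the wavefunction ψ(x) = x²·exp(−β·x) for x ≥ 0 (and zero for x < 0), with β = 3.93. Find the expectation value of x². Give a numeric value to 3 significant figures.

⟨x²⟩ = ∫ x²·|ψ|² dx / ∫|ψ|² dx (integrals over the domain).
Every integrand reduces to terms xʲ·e^(−2βx) on [0, ∞); use ∫₀^∞ xʲ·e^(−2βx) dx = j!/(2β)^(j+1).
State is unnormalized: ∫|ψ|² dx = 0.00080002, and ∫ψ*·x²·ψ dx = 0.00038849, so ⟨x²⟩ = 0.00038849 / 0.00080002.
⟨x²⟩ = 0.48560.

0.486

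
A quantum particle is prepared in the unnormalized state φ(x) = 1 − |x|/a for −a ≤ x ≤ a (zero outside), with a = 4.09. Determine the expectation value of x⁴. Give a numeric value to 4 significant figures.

7.995

⟨x⁴⟩ = ∫ x⁴·|φ|² dx / ∫|φ|² dx (integrals over the domain).
φ is even, so ∫ over [−a, a] = 2∫₀ᵃ with φ = 1 − x/a there: ∫₀ᵃ (1 − x/a)² dx = a/3, ∫₀ᵃ x²(1 − x/a)² dx = a³/30, ∫₀ᵃ x⁴(1 − x/a)² dx = a⁵/105.
State is unnormalized: ∫|φ|² dx = 2.7267, and ∫φ*·x⁴·φ dx = 21.800, so ⟨x⁴⟩ = 21.800 / 2.7267.
⟨x⁴⟩ = 7.9951.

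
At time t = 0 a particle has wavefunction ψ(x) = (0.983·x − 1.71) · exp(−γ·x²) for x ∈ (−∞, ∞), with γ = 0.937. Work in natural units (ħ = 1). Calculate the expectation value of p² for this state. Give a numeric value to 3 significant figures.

1.09

p² ψ = −ħ² d²ψ/dx²; ⟨p²⟩ = −ħ² ∫ ψ*·ψ'' dx / ∫|ψ|² dx.
Expand each integrand as polynomial × e^(−2γx²) and use ∫x^(2j)·e^(−2γx²) dx = (2j−1)!!/(4γ)^j · √(π/(2γ)), odd powers → 0; here √(π/(2γ)) = 1.2948. Differentiate with the product rule, d/dx e^(−γx²) = −2γx·e^(−γx²).
State is unnormalized: ∫|ψ|² dx = 4.1198, and ∫ψ*·(−ħ² ψ'') dx = 4.4858, so ⟨p²⟩ = 4.4858 / 4.1198.
⟨p²⟩ = 1.0888.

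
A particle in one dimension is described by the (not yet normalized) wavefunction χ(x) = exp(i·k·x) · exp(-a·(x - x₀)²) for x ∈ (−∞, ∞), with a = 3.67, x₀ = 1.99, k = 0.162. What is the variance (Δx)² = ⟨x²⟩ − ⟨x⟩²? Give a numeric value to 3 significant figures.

Compute ⟨x⟩ and ⟨x²⟩ separately, then (Δx)² = ⟨x²⟩ − ⟨x⟩².
Gaussian moments (u = x − x₀): ∫u^(2j)·e^(−2au²) du = (2j−1)!!/(4a)^j · √(π/(2a)), odd powers integrate to 0; here √(π/(2a)) = 0.65422.
Normalization: ∫|χ|² dx = 0.65422.
⟨x⟩ = 1.9900 and ⟨x²⟩ = 4.0282.
(Δx)² = 4.0282 − (1.9900)² = 0.068120.

0.0681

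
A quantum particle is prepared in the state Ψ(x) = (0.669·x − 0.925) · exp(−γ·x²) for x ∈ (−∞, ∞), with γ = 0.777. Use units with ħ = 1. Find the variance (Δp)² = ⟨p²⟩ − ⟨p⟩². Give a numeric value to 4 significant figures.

1.001

Compute ⟨p⟩ and ⟨p²⟩ separately; (Δp)² = ⟨p²⟩ − ⟨p⟩².
Expand each integrand as polynomial × e^(−2γx²) and use ∫x^(2j)·e^(−2γx²) dx = (2j−1)!!/(4γ)^j · √(π/(2γ)), odd powers → 0; here √(π/(2γ)) = 1.4218. Differentiate with the product rule, d/dx e^(−γx²) = −2γx·e^(−γx²).
Normalization: ∫|Ψ|² dx = 1.4213.
⟨p⟩ = 0.0000 and ⟨p²⟩ = 1.0009.
(Δp)² = 1.0009 − (0.0000)² = 1.0009.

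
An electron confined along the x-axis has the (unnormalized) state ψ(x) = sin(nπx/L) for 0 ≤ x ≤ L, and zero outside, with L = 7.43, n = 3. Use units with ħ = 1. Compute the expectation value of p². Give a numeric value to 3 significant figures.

p² ψ = −ħ² d²ψ/dx²; ⟨p²⟩ = −ħ² ∫ ψ*·ψ'' dx / ∫|ψ|² dx.
d/dx sin(nπx/L) = (nπ/L)·cos(nπx/L) and d²/dx² sin(nπx/L) = −(nπ/L)²·sin(nπx/L); on 0 ≤ x ≤ L, ∫sin²(nπx/L) dx = L/2 and ∫sin(nπx/L)·cos(nπx/L) dx = 0.
State is unnormalized: ∫|ψ|² dx = 3.7150, and ∫ψ*·(−ħ² ψ'') dx = 5.9776, so ⟨p²⟩ = 5.9776 / 3.7150.
⟨p²⟩ = 1.6090.

1.61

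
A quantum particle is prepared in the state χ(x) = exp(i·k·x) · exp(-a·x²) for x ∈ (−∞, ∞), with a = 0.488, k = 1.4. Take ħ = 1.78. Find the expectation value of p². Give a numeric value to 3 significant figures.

7.76

p² χ = −ħ² d²χ/dx²; ⟨p²⟩ = −ħ² ∫ χ*·χ'' dx / ∫|χ|² dx.
Gaussian moments: ∫x^(2j)·e^(−2ax²) dx = (2j−1)!!/(4a)^j · √(π/(2a)), odd powers integrate to 0; here √(π/(2a)) = 1.7941. Derivatives: χ′ = (ik − 2ax)·χ, χ″ = ((ik − 2ax)² − 2a)·χ; the odd-in-x pieces drop out.
State is unnormalized: ∫|χ|² dx = 1.7941, and ∫χ*·(−ħ² χ'') dx = 13.916, so ⟨p²⟩ = 13.916 / 1.7941.
⟨p²⟩ = 7.7562.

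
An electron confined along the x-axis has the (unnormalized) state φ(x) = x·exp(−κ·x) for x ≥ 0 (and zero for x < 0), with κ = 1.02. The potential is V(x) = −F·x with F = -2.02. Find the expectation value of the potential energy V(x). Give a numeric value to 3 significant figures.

⟨V⟩ = ∫ V(x)·|φ|² dx / ∫|φ|² dx.
Every integrand reduces to terms xʲ·e^(−2κx) on [0, ∞); use ∫₀^∞ xʲ·e^(−2κx) dx = j!/(2κ)^(j+1).
State is unnormalized: ∫|φ|² dx = 0.23558, and ∫φ*·V(x)·φ dx = 0.69981, so ⟨V⟩ = 0.69981 / 0.23558.
⟨V⟩ = 2.9706.

2.97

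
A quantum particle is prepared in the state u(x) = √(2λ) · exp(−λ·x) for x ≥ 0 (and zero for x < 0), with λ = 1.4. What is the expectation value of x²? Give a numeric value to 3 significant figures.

⟨x²⟩ = ∫ x²·|u|² dx (integrals over the domain).
Every integrand reduces to terms xʲ·e^(−2λx) on [0, ∞); use ∫₀^∞ xʲ·e^(−2λx) dx = j!/(2λ)^(j+1).
⟨x²⟩ = 0.25510.

0.255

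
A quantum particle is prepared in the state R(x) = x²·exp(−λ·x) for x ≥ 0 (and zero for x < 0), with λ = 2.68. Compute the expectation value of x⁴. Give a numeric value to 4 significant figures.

2.035

⟨x⁴⟩ = ∫ x⁴·|R|² dx / ∫|R|² dx (integrals over the domain).
Every integrand reduces to terms xʲ·e^(−2λx) on [0, ∞); use ∫₀^∞ xʲ·e^(−2λx) dx = j!/(2λ)^(j+1).
State is unnormalized: ∫|R|² dx = 0.0054248, and ∫R*·x⁴·R dx = 0.011042, so ⟨x⁴⟩ = 0.011042 / 0.0054248.
⟨x⁴⟩ = 2.0354.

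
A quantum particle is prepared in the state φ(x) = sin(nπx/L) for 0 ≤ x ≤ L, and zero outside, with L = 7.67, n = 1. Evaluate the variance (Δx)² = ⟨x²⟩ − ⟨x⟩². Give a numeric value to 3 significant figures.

1.92

Compute ⟨x⟩ and ⟨x²⟩ separately, then (Δx)² = ⟨x²⟩ − ⟨x⟩².
With sin²θ = (1 − cos2θ)/2 on 0 ≤ x ≤ L: ∫sin²(nπx/L) dx = L/2, ∫x·sin²(nπx/L) dx = L²/4, ∫x²·sin²(nπx/L) dx = L³·(1/6 − 1/(4n²π²)); higher powers xᵏ the same way, integrating xᵏ·cos(2nπx/L) by parts.
Normalization: ∫|φ|² dx = 3.8350.
⟨x⟩ = 3.8350 and ⟨x²⟩ = 16.629.
(Δx)² = 16.629 − (3.8350)² = 1.9221.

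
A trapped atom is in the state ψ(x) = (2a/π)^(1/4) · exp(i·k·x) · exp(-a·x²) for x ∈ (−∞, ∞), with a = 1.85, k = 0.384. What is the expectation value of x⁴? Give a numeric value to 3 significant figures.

0.0548

⟨x⁴⟩ = ∫ x⁴·|ψ|² dx (integrals over the domain).
Gaussian moments: ∫x^(2j)·e^(−2ax²) dx = (2j−1)!!/(4a)^j · √(π/(2a)), odd powers integrate to 0; here √(π/(2a)) = 0.92145.
⟨x⁴⟩ = 0.054785.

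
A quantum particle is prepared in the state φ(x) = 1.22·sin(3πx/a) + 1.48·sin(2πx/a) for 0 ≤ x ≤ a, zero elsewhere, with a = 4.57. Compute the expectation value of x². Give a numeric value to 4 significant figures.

⟨x²⟩ = ∫ x²·|φ|² dx / ∫|φ|² dx (integrals over the domain).
On 0 ≤ x ≤ a (j ≠ l): ∫sin²(jπx/a) dx = a/2, ∫sin(jπx/a)·sin(lπx/a) dx = 0; diagonal moments ∫x·sin²(jπx/a) dx = a²/4, ∫x²·sin²(jπx/a) dx = a³·(1/6 − 1/(4j²π²)); cross terms ∫x·sin(jπx/a)·sin(lπx/a) dx = 0 for j + l even and −4jla²/(π²(j² − l²)²) for j + l odd, ∫x²·sin(jπx/a)·sin(lπx/a) dx = (−1)^(j+l)·4jla³/(π²(j² − l²)²); higher powers the same way via product-to-sum and parts.
State is unnormalized: ∫|φ|² dx = 8.4061, and ∫φ*·x²·φ dx = 23.271, so ⟨x²⟩ = 23.271 / 8.4061.
⟨x²⟩ = 2.7684.

2.768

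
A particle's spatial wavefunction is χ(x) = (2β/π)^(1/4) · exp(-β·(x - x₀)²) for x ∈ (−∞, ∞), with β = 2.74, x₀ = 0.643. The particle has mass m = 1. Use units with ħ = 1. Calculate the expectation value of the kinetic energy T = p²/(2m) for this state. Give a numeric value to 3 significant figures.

T = −(ħ²/2m) d²/dx², so ⟨T⟩ = −(ħ²/2m) ∫ χ*·χ'' dx; with m = 1.
Gaussian moments (u = x − x₀): ∫u^(2j)·e^(−2βu²) du = (2j−1)!!/(4β)^j · √(π/(2β)), odd powers integrate to 0; here √(π/(2β)) = 0.75715. Derivatives: d/dx e^(−βu²) = −2βu·e^(−βu²), d²/dx² e^(−βu²) = (4β²u² − 2β)·e^(−βu²).
⟨T⟩ = 1.3700.

1.37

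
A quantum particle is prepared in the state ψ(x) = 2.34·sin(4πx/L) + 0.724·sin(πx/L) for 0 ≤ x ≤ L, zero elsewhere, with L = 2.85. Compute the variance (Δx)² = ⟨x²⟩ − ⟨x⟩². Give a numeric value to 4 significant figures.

0.6169

Compute ⟨x⟩ and ⟨x²⟩ separately, then (Δx)² = ⟨x²⟩ − ⟨x⟩².
On 0 ≤ x ≤ L (j ≠ l): ∫sin²(jπx/L) dx = L/2, ∫sin(jπx/L)·sin(lπx/L) dx = 0; diagonal moments ∫x·sin²(jπx/L) dx = L²/4, ∫x²·sin²(jπx/L) dx = L³·(1/6 − 1/(4j²π²)); cross terms ∫x·sin(jπx/L)·sin(lπx/L) dx = 0 for j + l even and −4jlL²/(π²(j² − l²)²) for j + l odd, ∫x²·sin(jπx/L)·sin(lπx/L) dx = (−1)^(j+l)·4jlL³/(π²(j² − l²)²); higher powers the same way via product-to-sum and parts.
Normalization: ∫|ψ|² dx = 8.5497.
⟨x⟩ = 1.4018 and ⟨x²⟩ = 2.5820.
(Δx)² = 2.5820 − (1.4018)² = 0.61692.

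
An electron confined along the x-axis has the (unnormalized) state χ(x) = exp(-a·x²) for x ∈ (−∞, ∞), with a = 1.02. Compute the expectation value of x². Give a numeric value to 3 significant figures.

0.245

⟨x²⟩ = ∫ x²·|χ|² dx / ∫|χ|² dx (integrals over the domain).
Gaussian moments: ∫x^(2j)·e^(−2ax²) dx = (2j−1)!!/(4a)^j · √(π/(2a)), odd powers integrate to 0; here √(π/(2a)) = 1.2410.
State is unnormalized: ∫|χ|² dx = 1.2410, and ∫χ*·x²·χ dx = 0.30416, so ⟨x²⟩ = 0.30416 / 1.2410.
⟨x²⟩ = 0.24510.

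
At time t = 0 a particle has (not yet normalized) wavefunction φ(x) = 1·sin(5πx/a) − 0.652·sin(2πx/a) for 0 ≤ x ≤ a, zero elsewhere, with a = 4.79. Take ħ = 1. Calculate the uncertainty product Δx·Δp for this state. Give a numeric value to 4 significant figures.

Δx = √(⟨x²⟩−⟨x⟩²), Δp = √(⟨p²⟩−⟨p⟩²).
On 0 ≤ x ≤ a (j ≠ l): ∫sin²(jπx/a) dx = a/2, ∫sin(jπx/a)·sin(lπx/a) dx = 0; diagonal moments ∫x·sin²(jπx/a) dx = a²/4, ∫x²·sin²(jπx/a) dx = a³·(1/6 − 1/(4j²π²)); cross terms ∫x·sin(jπx/a)·sin(lπx/a) dx = 0 for j + l even and −4jla²/(π²(j² − l²)²) for j + l odd, ∫x²·sin(jπx/a)·sin(lπx/a) dx = (−1)^(j+l)·4jla³/(π²(j² − l²)²); higher powers the same way via product-to-sum and parts. d²/dx² sin(jπx/a) = −(jπ/a)²·sin(jπx/a); on 0 ≤ x ≤ a, ∫sin²(jπx/a) dx = a/2 and ∫sin(jπx/a)·sin(lπx/a) dx = 0 for j ≠ l, so only diagonal terms survive in ∫|φ|² and ∫φ·φ″; ∫φ·φ′ dx = [φ²/2] between the walls = 0.
Normalization: ∫|φ|² dx = 3.4131.
⟨x⟩ = 2.4756, ⟨x²⟩ = 7.9146 ⇒ Δx = 1.3365.
⟨p⟩ = 0.0000, ⟨p²⟩ = 8.0594 ⇒ Δp = 2.8389.
Δx·Δp = 3.7942.

3.794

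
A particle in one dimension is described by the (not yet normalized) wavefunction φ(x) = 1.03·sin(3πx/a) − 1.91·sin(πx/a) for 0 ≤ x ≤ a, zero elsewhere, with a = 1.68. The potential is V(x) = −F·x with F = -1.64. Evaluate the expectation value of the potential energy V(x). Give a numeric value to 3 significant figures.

⟨V⟩ = ∫ V(x)·|φ|² dx / ∫|φ|² dx.
On 0 ≤ x ≤ a (j ≠ l): ∫sin²(jπx/a) dx = a/2, ∫sin(jπx/a)·sin(lπx/a) dx = 0; diagonal moments ∫x·sin²(jπx/a) dx = a²/4, ∫x²·sin²(jπx/a) dx = a³·(1/6 − 1/(4j²π²)); cross terms ∫x·sin(jπx/a)·sin(lπx/a) dx = 0 for j + l even and −4jla²/(π²(j² − l²)²) for j + l odd, ∫x²·sin(jπx/a)·sin(lπx/a) dx = (−1)^(j+l)·4jla³/(π²(j² − l²)²); higher powers the same way via product-to-sum and parts.
State is unnormalized: ∫|φ|² dx = 3.9556, and ∫φ*·V(x)·φ dx = 5.4492, so ⟨V⟩ = 5.4492 / 3.9556.
⟨V⟩ = 1.3776.

1.38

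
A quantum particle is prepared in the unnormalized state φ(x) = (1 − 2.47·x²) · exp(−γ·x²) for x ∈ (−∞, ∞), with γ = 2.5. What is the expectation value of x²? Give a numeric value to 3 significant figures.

0.0629

⟨x²⟩ = ∫ x²·|φ|² dx / ∫|φ|² dx (integrals over the domain).
Expand each integrand as polynomial × e^(−2γx²) and use ∫x^(2j)·e^(−2γx²) dx = (2j−1)!!/(4γ)^j · √(π/(2γ)), odd powers → 0; here √(π/(2γ)) = 0.79267.
State is unnormalized: ∫|φ|² dx = 0.54617, and ∫φ*·x²·φ dx = 0.034333, so ⟨x²⟩ = 0.034333 / 0.54617.
⟨x²⟩ = 0.062862.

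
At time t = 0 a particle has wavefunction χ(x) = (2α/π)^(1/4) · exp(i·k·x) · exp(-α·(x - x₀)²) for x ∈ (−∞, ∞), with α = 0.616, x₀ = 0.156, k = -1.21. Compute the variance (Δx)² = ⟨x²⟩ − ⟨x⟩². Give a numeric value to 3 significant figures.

Compute ⟨x⟩ and ⟨x²⟩ separately, then (Δx)² = ⟨x²⟩ − ⟨x⟩².
Gaussian moments (u = x − x₀): ∫u^(2j)·e^(−2αu²) du = (2j−1)!!/(4α)^j · √(π/(2α)), odd powers integrate to 0; here √(π/(2α)) = 1.5969.
⟨x⟩ = 0.15600 and ⟨x²⟩ = 0.43018.
(Δx)² = 0.43018 − (0.15600)² = 0.40584.

0.406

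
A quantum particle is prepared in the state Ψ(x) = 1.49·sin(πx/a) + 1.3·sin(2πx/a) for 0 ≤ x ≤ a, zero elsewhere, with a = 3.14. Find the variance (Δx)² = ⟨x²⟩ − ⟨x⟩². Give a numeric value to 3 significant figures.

0.170

Compute ⟨x⟩ and ⟨x²⟩ separately, then (Δx)² = ⟨x²⟩ − ⟨x⟩².
On 0 ≤ x ≤ a (j ≠ l): ∫sin²(jπx/a) dx = a/2, ∫sin(jπx/a)·sin(lπx/a) dx = 0; diagonal moments ∫x·sin²(jπx/a) dx = a²/4, ∫x²·sin²(jπx/a) dx = a³·(1/6 − 1/(4j²π²)); cross terms ∫x·sin(jπx/a)·sin(lπx/a) dx = 0 for j + l even and −4jla²/(π²(j² − l²)²) for j + l odd, ∫x²·sin(jπx/a)·sin(lπx/a) dx = (−1)^(j+l)·4jla³/(π²(j² − l²)²); higher powers the same way via product-to-sum and parts.
Normalization: ∫|Ψ|² dx = 6.1389.
⟨x⟩ = 1.0096 and ⟨x²⟩ = 1.1894.
(Δx)² = 1.1894 − (1.0096)² = 0.17004.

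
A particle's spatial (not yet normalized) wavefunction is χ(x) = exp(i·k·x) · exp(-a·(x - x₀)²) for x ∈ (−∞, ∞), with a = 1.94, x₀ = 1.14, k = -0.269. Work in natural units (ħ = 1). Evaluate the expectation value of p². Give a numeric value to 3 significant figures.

p² χ = −ħ² d²χ/dx²; ⟨p²⟩ = −ħ² ∫ χ*·χ'' dx / ∫|χ|² dx.
Gaussian moments (u = x − x₀): ∫u^(2j)·e^(−2au²) du = (2j−1)!!/(4a)^j · √(π/(2a)), odd powers integrate to 0; here √(π/(2a)) = 0.89983. Derivatives: χ′ = (ik − 2au)·χ, χ″ = ((ik − 2au)² − 2a)·χ; the odd-in-u pieces drop out.
State is unnormalized: ∫|χ|² dx = 0.89983, and ∫χ*·(−ħ² χ'') dx = 1.8108, so ⟨p²⟩ = 1.8108 / 0.89983.
⟨p²⟩ = 2.0124.

2.01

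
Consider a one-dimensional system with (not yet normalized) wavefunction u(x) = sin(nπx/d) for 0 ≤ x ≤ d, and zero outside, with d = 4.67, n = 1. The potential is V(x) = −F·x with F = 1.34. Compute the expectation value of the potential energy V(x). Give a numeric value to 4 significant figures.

⟨V⟩ = ∫ V(x)·|u|² dx / ∫|u|² dx.
With sin²θ = (1 − cos2θ)/2 on 0 ≤ x ≤ d: ∫sin²(nπx/d) dx = d/2, ∫x·sin²(nπx/d) dx = d²/4, ∫x²·sin²(nπx/d) dx = d³·(1/6 − 1/(4n²π²)); higher powers xᵏ the same way, integrating xᵏ·cos(2nπx/d) by parts.
State is unnormalized: ∫|u|² dx = 2.3350, and ∫u*·V(x)·u dx = -7.3060, so ⟨V⟩ = -7.3060 / 2.3350.
⟨V⟩ = -3.1289.

-3.129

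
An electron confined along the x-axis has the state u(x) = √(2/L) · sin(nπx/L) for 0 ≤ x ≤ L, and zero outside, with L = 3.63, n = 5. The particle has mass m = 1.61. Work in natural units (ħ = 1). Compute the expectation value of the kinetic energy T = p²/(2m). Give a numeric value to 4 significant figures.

5.815

T = −(ħ²/2m) d²/dx², so ⟨T⟩ = −(ħ²/2m) ∫ u*·u'' dx; with m = 1.61.
d/dx sin(nπx/L) = (nπ/L)·cos(nπx/L) and d²/dx² sin(nπx/L) = −(nπ/L)²·sin(nπx/L); on 0 ≤ x ≤ L, ∫sin²(nπx/L) dx = L/2 and ∫sin(nπx/L)·cos(nπx/L) dx = 0.
⟨T⟩ = 5.8153.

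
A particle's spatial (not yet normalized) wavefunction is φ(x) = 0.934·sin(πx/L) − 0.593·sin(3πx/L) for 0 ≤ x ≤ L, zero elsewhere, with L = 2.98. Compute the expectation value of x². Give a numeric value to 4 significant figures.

⟨x²⟩ = ∫ x²·|φ|² dx / ∫|φ|² dx (integrals over the domain).
On 0 ≤ x ≤ L (j ≠ l): ∫sin²(jπx/L) dx = L/2, ∫sin(jπx/L)·sin(lπx/L) dx = 0; diagonal moments ∫x·sin²(jπx/L) dx = L²/4, ∫x²·sin²(jπx/L) dx = L³·(1/6 − 1/(4j²π²)); cross terms ∫x·sin(jπx/L)·sin(lπx/L) dx = 0 for j + l even and −4jlL²/(π²(j² − l²)²) for j + l odd, ∫x²·sin(jπx/L)·sin(lπx/L) dx = (−1)^(j+l)·4jlL³/(π²(j² − l²)²); higher powers the same way via product-to-sum and parts.
State is unnormalized: ∫|φ|² dx = 1.8238, and ∫φ*·x²·φ dx = 4.2307, so ⟨x²⟩ = 4.2307 / 1.8238.
⟨x²⟩ = 2.3198.

2.320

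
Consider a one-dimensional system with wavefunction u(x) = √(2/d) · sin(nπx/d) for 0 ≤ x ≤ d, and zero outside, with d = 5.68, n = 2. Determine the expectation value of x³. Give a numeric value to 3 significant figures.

42.3

⟨x³⟩ = ∫ x³·|u|² dx (integrals over the domain).
With sin²θ = (1 − cos2θ)/2 on 0 ≤ x ≤ d: ∫sin²(nπx/d) dx = d/2, ∫x·sin²(nπx/d) dx = d²/4, ∫x²·sin²(nπx/d) dx = d³·(1/6 − 1/(4n²π²)); higher powers xᵏ the same way, integrating xᵏ·cos(2nπx/d) by parts.
⟨x³⟩ = 42.331.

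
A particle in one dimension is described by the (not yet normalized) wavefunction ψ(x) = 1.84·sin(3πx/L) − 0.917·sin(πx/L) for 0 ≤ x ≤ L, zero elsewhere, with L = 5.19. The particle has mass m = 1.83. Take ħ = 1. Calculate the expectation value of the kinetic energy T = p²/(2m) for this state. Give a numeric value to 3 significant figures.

0.742

T = −(ħ²/2m) d²/dx², so ⟨T⟩ = −(ħ²/2m) ∫ ψ*·ψ'' dx / ∫|ψ|² dx; with m = 1.83.
d²/dx² sin(jπx/L) = −(jπ/L)²·sin(jπx/L); on 0 ≤ x ≤ L, ∫sin²(jπx/L) dx = L/2 and ∫sin(jπx/L)·sin(lπx/L) dx = 0 for j ≠ l, so only diagonal terms survive in ∫|ψ|² and ∫ψ·ψ″; ∫ψ·ψ′ dx = [ψ²/2] between the walls = 0.
State is unnormalized: ∫|ψ|² dx = 10.968, and ∫ψ*·(−ħ²/2m · ψ'') dx = 8.1343, so ⟨T⟩ = 8.1343 / 10.968.
⟨T⟩ = 0.74166.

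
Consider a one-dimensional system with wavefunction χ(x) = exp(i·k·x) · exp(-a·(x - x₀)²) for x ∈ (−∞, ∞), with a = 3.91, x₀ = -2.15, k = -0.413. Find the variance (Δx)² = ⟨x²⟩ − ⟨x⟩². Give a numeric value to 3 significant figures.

Compute ⟨x⟩ and ⟨x²⟩ separately, then (Δx)² = ⟨x²⟩ − ⟨x⟩².
Gaussian moments (u = x − x₀): ∫u^(2j)·e^(−2au²) du = (2j−1)!!/(4a)^j · √(π/(2a)), odd powers integrate to 0; here √(π/(2a)) = 0.63383.
Normalization: ∫|χ|² dx = 0.63383.
⟨x⟩ = -2.1500 and ⟨x²⟩ = 4.6864.
(Δx)² = 4.6864 − (-2.1500)² = 0.063939.

0.0639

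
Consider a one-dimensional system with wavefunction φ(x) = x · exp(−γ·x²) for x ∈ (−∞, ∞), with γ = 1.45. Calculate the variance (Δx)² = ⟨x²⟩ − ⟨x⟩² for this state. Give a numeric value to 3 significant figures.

Compute ⟨x⟩ and ⟨x²⟩ separately, then (Δx)² = ⟨x²⟩ − ⟨x⟩².
Expand each integrand as polynomial × e^(−2γx²) and use ∫x^(2j)·e^(−2γx²) dx = (2j−1)!!/(4γ)^j · √(π/(2γ)), odd powers → 0; here √(π/(2γ)) = 1.0408.
Normalization: ∫|φ|² dx = 0.17945.
⟨x⟩ = 0.0000 and ⟨x²⟩ = 0.51724.
(Δx)² = 0.51724 − (0.0000)² = 0.51724.

0.517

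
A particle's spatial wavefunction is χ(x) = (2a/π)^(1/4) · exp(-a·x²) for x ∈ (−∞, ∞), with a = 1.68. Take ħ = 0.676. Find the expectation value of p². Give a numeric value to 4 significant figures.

p² χ = −ħ² d²χ/dx²; ⟨p²⟩ = −ħ² ∫ χ*·χ'' dx.
Gaussian moments: ∫x^(2j)·e^(−2ax²) dx = (2j−1)!!/(4a)^j · √(π/(2a)), odd powers integrate to 0; here √(π/(2a)) = 0.96695. Derivatives: d/dx e^(−ax²) = −2ax·e^(−ax²), d²/dx² e^(−ax²) = (4a²x² − 2a)·e^(−ax²).
⟨p²⟩ = 0.76772.

0.7677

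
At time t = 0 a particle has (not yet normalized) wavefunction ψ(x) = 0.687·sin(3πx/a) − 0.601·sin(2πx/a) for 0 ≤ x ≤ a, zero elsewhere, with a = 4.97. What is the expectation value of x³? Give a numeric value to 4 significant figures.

49.63

⟨x³⟩ = ∫ x³·|ψ|² dx / ∫|ψ|² dx (integrals over the domain).
On 0 ≤ x ≤ a (j ≠ l): ∫sin²(jπx/a) dx = a/2, ∫sin(jπx/a)·sin(lπx/a) dx = 0; diagonal moments ∫x·sin²(jπx/a) dx = a²/4, ∫x²·sin²(jπx/a) dx = a³·(1/6 − 1/(4j²π²)); cross terms ∫x·sin(jπx/a)·sin(lπx/a) dx = 0 for j + l even and −4jla²/(π²(j² − l²)²) for j + l odd, ∫x²·sin(jπx/a)·sin(lπx/a) dx = (−1)^(j+l)·4jla³/(π²(j² − l²)²); higher powers the same way via product-to-sum and parts.
State is unnormalized: ∫|ψ|² dx = 2.0704, and ∫ψ*·x³·ψ dx = 102.76, so ⟨x³⟩ = 102.76 / 2.0704.
⟨x³⟩ = 49.632.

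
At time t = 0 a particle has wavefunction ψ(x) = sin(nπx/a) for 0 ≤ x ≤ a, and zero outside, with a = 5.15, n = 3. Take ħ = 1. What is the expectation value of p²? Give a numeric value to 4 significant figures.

3.349

p² ψ = −ħ² d²ψ/dx²; ⟨p²⟩ = −ħ² ∫ ψ*·ψ'' dx / ∫|ψ|² dx.
d/dx sin(nπx/a) = (nπ/a)·cos(nπx/a) and d²/dx² sin(nπx/a) = −(nπ/a)²·sin(nπx/a); on 0 ≤ x ≤ a, ∫sin²(nπx/a) dx = a/2 and ∫sin(nπx/a)·cos(nπx/a) dx = 0.
State is unnormalized: ∫|ψ|² dx = 2.5750, and ∫ψ*·(−ħ² ψ'') dx = 8.6239, so ⟨p²⟩ = 8.6239 / 2.5750.
⟨p²⟩ = 3.3491.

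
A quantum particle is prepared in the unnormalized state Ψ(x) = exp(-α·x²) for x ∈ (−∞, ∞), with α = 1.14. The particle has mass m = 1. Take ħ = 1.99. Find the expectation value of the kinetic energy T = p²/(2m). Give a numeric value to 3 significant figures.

T = −(ħ²/2m) d²/dx², so ⟨T⟩ = −(ħ²/2m) ∫ Ψ*·Ψ'' dx / ∫|Ψ|² dx; with m = 1.
Gaussian moments: ∫x^(2j)·e^(−2αx²) dx = (2j−1)!!/(4α)^j · √(π/(2α)), odd powers integrate to 0; here √(π/(2α)) = 1.1738. Derivatives: d/dx e^(−αx²) = −2αx·e^(−αx²), d²/dx² e^(−αx²) = (4α²x² − 2α)·e^(−αx²).
State is unnormalized: ∫|Ψ|² dx = 1.1738, and ∫Ψ*·(−ħ²/2m · Ψ'') dx = 2.6497, so ⟨T⟩ = 2.6497 / 1.1738.
⟨T⟩ = 2.2573.

2.26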